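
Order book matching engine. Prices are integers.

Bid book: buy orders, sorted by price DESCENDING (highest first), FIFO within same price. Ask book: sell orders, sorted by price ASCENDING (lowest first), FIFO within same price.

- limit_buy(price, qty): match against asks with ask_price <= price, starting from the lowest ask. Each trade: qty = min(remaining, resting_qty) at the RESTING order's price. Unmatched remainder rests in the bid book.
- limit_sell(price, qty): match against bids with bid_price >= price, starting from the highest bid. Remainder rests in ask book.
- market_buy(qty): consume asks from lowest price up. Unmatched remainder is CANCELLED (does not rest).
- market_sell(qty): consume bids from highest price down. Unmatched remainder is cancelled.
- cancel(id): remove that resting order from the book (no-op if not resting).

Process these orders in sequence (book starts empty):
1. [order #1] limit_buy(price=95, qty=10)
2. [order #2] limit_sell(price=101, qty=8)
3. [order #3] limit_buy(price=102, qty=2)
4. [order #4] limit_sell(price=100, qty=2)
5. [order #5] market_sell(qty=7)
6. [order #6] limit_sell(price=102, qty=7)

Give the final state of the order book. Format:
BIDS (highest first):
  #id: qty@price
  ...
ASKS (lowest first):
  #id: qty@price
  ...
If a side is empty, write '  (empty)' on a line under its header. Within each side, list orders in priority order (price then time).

Answer: BIDS (highest first):
  #1: 3@95
ASKS (lowest first):
  #4: 2@100
  #2: 6@101
  #6: 7@102

Derivation:
After op 1 [order #1] limit_buy(price=95, qty=10): fills=none; bids=[#1:10@95] asks=[-]
After op 2 [order #2] limit_sell(price=101, qty=8): fills=none; bids=[#1:10@95] asks=[#2:8@101]
After op 3 [order #3] limit_buy(price=102, qty=2): fills=#3x#2:2@101; bids=[#1:10@95] asks=[#2:6@101]
After op 4 [order #4] limit_sell(price=100, qty=2): fills=none; bids=[#1:10@95] asks=[#4:2@100 #2:6@101]
After op 5 [order #5] market_sell(qty=7): fills=#1x#5:7@95; bids=[#1:3@95] asks=[#4:2@100 #2:6@101]
After op 6 [order #6] limit_sell(price=102, qty=7): fills=none; bids=[#1:3@95] asks=[#4:2@100 #2:6@101 #6:7@102]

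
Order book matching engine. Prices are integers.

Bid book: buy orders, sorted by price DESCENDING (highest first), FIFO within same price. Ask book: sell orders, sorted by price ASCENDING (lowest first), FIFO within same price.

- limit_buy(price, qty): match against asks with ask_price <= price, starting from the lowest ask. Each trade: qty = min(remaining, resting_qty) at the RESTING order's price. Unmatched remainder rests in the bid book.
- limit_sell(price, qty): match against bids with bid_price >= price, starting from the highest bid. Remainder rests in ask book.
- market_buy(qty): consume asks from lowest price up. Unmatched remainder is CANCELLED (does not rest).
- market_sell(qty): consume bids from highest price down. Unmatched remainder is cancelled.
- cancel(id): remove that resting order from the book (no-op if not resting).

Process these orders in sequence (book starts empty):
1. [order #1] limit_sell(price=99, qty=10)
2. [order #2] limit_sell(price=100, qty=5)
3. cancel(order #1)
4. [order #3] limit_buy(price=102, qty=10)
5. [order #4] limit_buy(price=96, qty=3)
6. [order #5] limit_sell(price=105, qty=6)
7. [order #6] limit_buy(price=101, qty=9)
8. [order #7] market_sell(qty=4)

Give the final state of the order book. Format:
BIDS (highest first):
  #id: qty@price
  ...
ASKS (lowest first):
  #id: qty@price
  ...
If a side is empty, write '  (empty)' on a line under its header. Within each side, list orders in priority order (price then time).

Answer: BIDS (highest first):
  #3: 1@102
  #6: 9@101
  #4: 3@96
ASKS (lowest first):
  #5: 6@105

Derivation:
After op 1 [order #1] limit_sell(price=99, qty=10): fills=none; bids=[-] asks=[#1:10@99]
After op 2 [order #2] limit_sell(price=100, qty=5): fills=none; bids=[-] asks=[#1:10@99 #2:5@100]
After op 3 cancel(order #1): fills=none; bids=[-] asks=[#2:5@100]
After op 4 [order #3] limit_buy(price=102, qty=10): fills=#3x#2:5@100; bids=[#3:5@102] asks=[-]
After op 5 [order #4] limit_buy(price=96, qty=3): fills=none; bids=[#3:5@102 #4:3@96] asks=[-]
After op 6 [order #5] limit_sell(price=105, qty=6): fills=none; bids=[#3:5@102 #4:3@96] asks=[#5:6@105]
After op 7 [order #6] limit_buy(price=101, qty=9): fills=none; bids=[#3:5@102 #6:9@101 #4:3@96] asks=[#5:6@105]
After op 8 [order #7] market_sell(qty=4): fills=#3x#7:4@102; bids=[#3:1@102 #6:9@101 #4:3@96] asks=[#5:6@105]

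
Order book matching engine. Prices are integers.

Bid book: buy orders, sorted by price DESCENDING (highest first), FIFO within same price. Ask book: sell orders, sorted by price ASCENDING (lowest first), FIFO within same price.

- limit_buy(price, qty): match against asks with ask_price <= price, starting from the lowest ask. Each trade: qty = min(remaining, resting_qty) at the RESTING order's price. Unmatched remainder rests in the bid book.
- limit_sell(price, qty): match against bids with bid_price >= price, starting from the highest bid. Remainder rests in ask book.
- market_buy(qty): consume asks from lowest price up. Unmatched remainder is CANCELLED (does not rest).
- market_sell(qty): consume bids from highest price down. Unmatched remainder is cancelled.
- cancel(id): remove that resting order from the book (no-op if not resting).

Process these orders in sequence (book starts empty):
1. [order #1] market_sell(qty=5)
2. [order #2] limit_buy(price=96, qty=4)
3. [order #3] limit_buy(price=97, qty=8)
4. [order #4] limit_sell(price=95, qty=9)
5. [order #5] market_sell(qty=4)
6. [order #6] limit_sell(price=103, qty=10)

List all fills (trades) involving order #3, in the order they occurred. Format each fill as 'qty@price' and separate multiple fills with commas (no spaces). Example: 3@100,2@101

Answer: 8@97

Derivation:
After op 1 [order #1] market_sell(qty=5): fills=none; bids=[-] asks=[-]
After op 2 [order #2] limit_buy(price=96, qty=4): fills=none; bids=[#2:4@96] asks=[-]
After op 3 [order #3] limit_buy(price=97, qty=8): fills=none; bids=[#3:8@97 #2:4@96] asks=[-]
After op 4 [order #4] limit_sell(price=95, qty=9): fills=#3x#4:8@97 #2x#4:1@96; bids=[#2:3@96] asks=[-]
After op 5 [order #5] market_sell(qty=4): fills=#2x#5:3@96; bids=[-] asks=[-]
After op 6 [order #6] limit_sell(price=103, qty=10): fills=none; bids=[-] asks=[#6:10@103]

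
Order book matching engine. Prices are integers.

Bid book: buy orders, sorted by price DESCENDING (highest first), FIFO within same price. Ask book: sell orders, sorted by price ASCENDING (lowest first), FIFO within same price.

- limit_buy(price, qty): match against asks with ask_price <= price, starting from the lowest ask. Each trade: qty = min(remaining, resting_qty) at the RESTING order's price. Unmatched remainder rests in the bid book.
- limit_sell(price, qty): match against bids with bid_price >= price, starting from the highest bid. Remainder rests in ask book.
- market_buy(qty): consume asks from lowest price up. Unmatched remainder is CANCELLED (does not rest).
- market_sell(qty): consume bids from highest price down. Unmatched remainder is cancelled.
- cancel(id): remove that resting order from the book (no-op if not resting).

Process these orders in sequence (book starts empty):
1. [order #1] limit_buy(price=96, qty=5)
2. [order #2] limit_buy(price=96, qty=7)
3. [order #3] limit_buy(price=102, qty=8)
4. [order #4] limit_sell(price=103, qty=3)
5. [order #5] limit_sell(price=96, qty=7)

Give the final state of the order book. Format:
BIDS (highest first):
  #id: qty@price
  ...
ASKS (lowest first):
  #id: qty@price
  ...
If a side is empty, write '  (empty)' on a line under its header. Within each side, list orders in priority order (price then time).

After op 1 [order #1] limit_buy(price=96, qty=5): fills=none; bids=[#1:5@96] asks=[-]
After op 2 [order #2] limit_buy(price=96, qty=7): fills=none; bids=[#1:5@96 #2:7@96] asks=[-]
After op 3 [order #3] limit_buy(price=102, qty=8): fills=none; bids=[#3:8@102 #1:5@96 #2:7@96] asks=[-]
After op 4 [order #4] limit_sell(price=103, qty=3): fills=none; bids=[#3:8@102 #1:5@96 #2:7@96] asks=[#4:3@103]
After op 5 [order #5] limit_sell(price=96, qty=7): fills=#3x#5:7@102; bids=[#3:1@102 #1:5@96 #2:7@96] asks=[#4:3@103]

Answer: BIDS (highest first):
  #3: 1@102
  #1: 5@96
  #2: 7@96
ASKS (lowest first):
  #4: 3@103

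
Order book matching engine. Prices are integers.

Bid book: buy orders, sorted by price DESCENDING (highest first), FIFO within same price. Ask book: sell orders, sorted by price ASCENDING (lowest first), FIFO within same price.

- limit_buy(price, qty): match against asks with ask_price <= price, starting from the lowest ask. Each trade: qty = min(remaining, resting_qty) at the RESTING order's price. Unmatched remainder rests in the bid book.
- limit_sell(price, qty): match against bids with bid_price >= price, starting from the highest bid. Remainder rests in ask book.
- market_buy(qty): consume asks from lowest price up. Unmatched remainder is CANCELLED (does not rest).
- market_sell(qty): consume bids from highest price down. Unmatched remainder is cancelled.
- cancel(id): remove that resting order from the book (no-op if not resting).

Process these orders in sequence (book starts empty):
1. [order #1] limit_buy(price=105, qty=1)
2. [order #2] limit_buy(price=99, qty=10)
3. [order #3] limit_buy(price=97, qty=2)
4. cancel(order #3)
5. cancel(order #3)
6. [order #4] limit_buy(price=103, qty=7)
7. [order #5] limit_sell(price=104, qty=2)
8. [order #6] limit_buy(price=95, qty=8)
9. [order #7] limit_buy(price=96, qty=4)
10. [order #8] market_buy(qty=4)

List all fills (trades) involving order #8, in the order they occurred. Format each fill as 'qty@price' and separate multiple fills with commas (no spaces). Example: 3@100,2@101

Answer: 1@104

Derivation:
After op 1 [order #1] limit_buy(price=105, qty=1): fills=none; bids=[#1:1@105] asks=[-]
After op 2 [order #2] limit_buy(price=99, qty=10): fills=none; bids=[#1:1@105 #2:10@99] asks=[-]
After op 3 [order #3] limit_buy(price=97, qty=2): fills=none; bids=[#1:1@105 #2:10@99 #3:2@97] asks=[-]
After op 4 cancel(order #3): fills=none; bids=[#1:1@105 #2:10@99] asks=[-]
After op 5 cancel(order #3): fills=none; bids=[#1:1@105 #2:10@99] asks=[-]
After op 6 [order #4] limit_buy(price=103, qty=7): fills=none; bids=[#1:1@105 #4:7@103 #2:10@99] asks=[-]
After op 7 [order #5] limit_sell(price=104, qty=2): fills=#1x#5:1@105; bids=[#4:7@103 #2:10@99] asks=[#5:1@104]
After op 8 [order #6] limit_buy(price=95, qty=8): fills=none; bids=[#4:7@103 #2:10@99 #6:8@95] asks=[#5:1@104]
After op 9 [order #7] limit_buy(price=96, qty=4): fills=none; bids=[#4:7@103 #2:10@99 #7:4@96 #6:8@95] asks=[#5:1@104]
After op 10 [order #8] market_buy(qty=4): fills=#8x#5:1@104; bids=[#4:7@103 #2:10@99 #7:4@96 #6:8@95] asks=[-]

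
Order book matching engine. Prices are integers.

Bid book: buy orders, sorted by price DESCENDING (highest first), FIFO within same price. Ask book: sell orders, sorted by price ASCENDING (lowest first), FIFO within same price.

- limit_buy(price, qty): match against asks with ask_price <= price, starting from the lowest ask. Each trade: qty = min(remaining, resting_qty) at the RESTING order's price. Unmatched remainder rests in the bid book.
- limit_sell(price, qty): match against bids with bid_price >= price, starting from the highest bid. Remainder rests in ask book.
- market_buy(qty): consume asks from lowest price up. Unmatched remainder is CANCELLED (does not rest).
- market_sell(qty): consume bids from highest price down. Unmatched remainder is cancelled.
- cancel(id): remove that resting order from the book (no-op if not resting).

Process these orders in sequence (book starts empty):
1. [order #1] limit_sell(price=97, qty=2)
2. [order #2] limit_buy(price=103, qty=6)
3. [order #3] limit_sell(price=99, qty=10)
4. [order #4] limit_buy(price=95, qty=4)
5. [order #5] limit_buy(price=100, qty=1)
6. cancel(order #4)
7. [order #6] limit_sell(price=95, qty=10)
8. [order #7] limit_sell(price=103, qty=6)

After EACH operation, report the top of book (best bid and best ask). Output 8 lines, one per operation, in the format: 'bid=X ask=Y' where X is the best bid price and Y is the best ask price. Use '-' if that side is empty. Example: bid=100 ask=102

After op 1 [order #1] limit_sell(price=97, qty=2): fills=none; bids=[-] asks=[#1:2@97]
After op 2 [order #2] limit_buy(price=103, qty=6): fills=#2x#1:2@97; bids=[#2:4@103] asks=[-]
After op 3 [order #3] limit_sell(price=99, qty=10): fills=#2x#3:4@103; bids=[-] asks=[#3:6@99]
After op 4 [order #4] limit_buy(price=95, qty=4): fills=none; bids=[#4:4@95] asks=[#3:6@99]
After op 5 [order #5] limit_buy(price=100, qty=1): fills=#5x#3:1@99; bids=[#4:4@95] asks=[#3:5@99]
After op 6 cancel(order #4): fills=none; bids=[-] asks=[#3:5@99]
After op 7 [order #6] limit_sell(price=95, qty=10): fills=none; bids=[-] asks=[#6:10@95 #3:5@99]
After op 8 [order #7] limit_sell(price=103, qty=6): fills=none; bids=[-] asks=[#6:10@95 #3:5@99 #7:6@103]

Answer: bid=- ask=97
bid=103 ask=-
bid=- ask=99
bid=95 ask=99
bid=95 ask=99
bid=- ask=99
bid=- ask=95
bid=- ask=95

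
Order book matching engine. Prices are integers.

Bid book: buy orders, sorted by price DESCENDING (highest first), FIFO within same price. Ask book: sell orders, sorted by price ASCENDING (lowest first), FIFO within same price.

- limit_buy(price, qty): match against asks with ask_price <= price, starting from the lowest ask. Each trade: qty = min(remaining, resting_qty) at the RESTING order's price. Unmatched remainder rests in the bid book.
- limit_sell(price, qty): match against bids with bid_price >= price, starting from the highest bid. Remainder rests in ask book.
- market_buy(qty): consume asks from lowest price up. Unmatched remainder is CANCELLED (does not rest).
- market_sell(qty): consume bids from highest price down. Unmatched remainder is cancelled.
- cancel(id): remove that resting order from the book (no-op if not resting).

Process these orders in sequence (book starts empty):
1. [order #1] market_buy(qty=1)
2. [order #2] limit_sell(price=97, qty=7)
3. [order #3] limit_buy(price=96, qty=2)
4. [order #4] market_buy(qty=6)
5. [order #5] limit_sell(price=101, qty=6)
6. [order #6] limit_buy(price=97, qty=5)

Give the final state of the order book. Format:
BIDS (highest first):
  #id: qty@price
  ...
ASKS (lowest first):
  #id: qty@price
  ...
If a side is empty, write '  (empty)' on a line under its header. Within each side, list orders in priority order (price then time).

After op 1 [order #1] market_buy(qty=1): fills=none; bids=[-] asks=[-]
After op 2 [order #2] limit_sell(price=97, qty=7): fills=none; bids=[-] asks=[#2:7@97]
After op 3 [order #3] limit_buy(price=96, qty=2): fills=none; bids=[#3:2@96] asks=[#2:7@97]
After op 4 [order #4] market_buy(qty=6): fills=#4x#2:6@97; bids=[#3:2@96] asks=[#2:1@97]
After op 5 [order #5] limit_sell(price=101, qty=6): fills=none; bids=[#3:2@96] asks=[#2:1@97 #5:6@101]
After op 6 [order #6] limit_buy(price=97, qty=5): fills=#6x#2:1@97; bids=[#6:4@97 #3:2@96] asks=[#5:6@101]

Answer: BIDS (highest first):
  #6: 4@97
  #3: 2@96
ASKS (lowest first):
  #5: 6@101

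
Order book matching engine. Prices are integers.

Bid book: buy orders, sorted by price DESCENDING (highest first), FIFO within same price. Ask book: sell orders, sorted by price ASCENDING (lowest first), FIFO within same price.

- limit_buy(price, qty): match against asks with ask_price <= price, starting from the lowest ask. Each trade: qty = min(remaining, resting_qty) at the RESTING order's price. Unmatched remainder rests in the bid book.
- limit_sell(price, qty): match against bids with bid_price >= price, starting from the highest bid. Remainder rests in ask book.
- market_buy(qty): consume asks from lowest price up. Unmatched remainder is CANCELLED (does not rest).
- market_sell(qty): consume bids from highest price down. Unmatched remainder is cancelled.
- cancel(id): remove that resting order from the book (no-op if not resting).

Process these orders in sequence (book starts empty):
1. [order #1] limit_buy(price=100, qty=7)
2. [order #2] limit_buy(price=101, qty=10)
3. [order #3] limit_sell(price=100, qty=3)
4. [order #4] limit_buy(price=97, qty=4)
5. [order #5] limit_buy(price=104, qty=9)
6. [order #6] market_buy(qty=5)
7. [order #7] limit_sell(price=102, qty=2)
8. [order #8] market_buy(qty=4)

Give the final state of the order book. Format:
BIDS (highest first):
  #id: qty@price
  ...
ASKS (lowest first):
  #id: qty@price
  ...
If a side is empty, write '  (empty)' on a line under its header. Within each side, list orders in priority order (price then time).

Answer: BIDS (highest first):
  #5: 7@104
  #2: 7@101
  #1: 7@100
  #4: 4@97
ASKS (lowest first):
  (empty)

Derivation:
After op 1 [order #1] limit_buy(price=100, qty=7): fills=none; bids=[#1:7@100] asks=[-]
After op 2 [order #2] limit_buy(price=101, qty=10): fills=none; bids=[#2:10@101 #1:7@100] asks=[-]
After op 3 [order #3] limit_sell(price=100, qty=3): fills=#2x#3:3@101; bids=[#2:7@101 #1:7@100] asks=[-]
After op 4 [order #4] limit_buy(price=97, qty=4): fills=none; bids=[#2:7@101 #1:7@100 #4:4@97] asks=[-]
After op 5 [order #5] limit_buy(price=104, qty=9): fills=none; bids=[#5:9@104 #2:7@101 #1:7@100 #4:4@97] asks=[-]
After op 6 [order #6] market_buy(qty=5): fills=none; bids=[#5:9@104 #2:7@101 #1:7@100 #4:4@97] asks=[-]
After op 7 [order #7] limit_sell(price=102, qty=2): fills=#5x#7:2@104; bids=[#5:7@104 #2:7@101 #1:7@100 #4:4@97] asks=[-]
After op 8 [order #8] market_buy(qty=4): fills=none; bids=[#5:7@104 #2:7@101 #1:7@100 #4:4@97] asks=[-]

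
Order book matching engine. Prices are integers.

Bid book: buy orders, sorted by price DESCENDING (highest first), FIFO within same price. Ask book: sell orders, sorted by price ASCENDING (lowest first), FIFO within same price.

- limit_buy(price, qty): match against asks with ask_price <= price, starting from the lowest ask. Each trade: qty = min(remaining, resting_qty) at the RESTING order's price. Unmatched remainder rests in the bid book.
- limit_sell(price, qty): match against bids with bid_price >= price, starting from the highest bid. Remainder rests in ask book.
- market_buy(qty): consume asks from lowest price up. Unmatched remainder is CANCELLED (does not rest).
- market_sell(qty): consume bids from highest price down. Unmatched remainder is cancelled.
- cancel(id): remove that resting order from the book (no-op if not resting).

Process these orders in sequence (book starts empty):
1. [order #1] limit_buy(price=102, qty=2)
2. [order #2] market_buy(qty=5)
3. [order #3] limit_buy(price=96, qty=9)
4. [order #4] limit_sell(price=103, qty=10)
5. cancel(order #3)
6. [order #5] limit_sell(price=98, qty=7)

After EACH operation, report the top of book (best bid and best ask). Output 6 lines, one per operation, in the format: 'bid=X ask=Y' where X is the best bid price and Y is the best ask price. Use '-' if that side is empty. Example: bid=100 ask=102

After op 1 [order #1] limit_buy(price=102, qty=2): fills=none; bids=[#1:2@102] asks=[-]
After op 2 [order #2] market_buy(qty=5): fills=none; bids=[#1:2@102] asks=[-]
After op 3 [order #3] limit_buy(price=96, qty=9): fills=none; bids=[#1:2@102 #3:9@96] asks=[-]
After op 4 [order #4] limit_sell(price=103, qty=10): fills=none; bids=[#1:2@102 #3:9@96] asks=[#4:10@103]
After op 5 cancel(order #3): fills=none; bids=[#1:2@102] asks=[#4:10@103]
After op 6 [order #5] limit_sell(price=98, qty=7): fills=#1x#5:2@102; bids=[-] asks=[#5:5@98 #4:10@103]

Answer: bid=102 ask=-
bid=102 ask=-
bid=102 ask=-
bid=102 ask=103
bid=102 ask=103
bid=- ask=98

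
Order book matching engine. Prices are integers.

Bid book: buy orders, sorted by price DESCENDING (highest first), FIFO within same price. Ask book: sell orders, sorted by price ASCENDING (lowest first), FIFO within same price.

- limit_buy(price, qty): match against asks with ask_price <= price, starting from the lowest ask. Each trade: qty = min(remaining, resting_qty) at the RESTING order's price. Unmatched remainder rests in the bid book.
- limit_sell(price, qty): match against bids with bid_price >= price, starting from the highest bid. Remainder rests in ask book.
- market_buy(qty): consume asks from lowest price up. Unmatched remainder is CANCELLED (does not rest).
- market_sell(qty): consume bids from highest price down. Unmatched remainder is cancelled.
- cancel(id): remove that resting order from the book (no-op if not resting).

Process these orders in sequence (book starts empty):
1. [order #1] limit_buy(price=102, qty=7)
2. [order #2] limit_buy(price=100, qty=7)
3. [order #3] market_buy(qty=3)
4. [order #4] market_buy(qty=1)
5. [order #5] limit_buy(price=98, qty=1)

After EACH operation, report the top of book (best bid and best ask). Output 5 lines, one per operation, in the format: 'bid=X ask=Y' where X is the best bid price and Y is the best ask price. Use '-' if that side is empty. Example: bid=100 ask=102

After op 1 [order #1] limit_buy(price=102, qty=7): fills=none; bids=[#1:7@102] asks=[-]
After op 2 [order #2] limit_buy(price=100, qty=7): fills=none; bids=[#1:7@102 #2:7@100] asks=[-]
After op 3 [order #3] market_buy(qty=3): fills=none; bids=[#1:7@102 #2:7@100] asks=[-]
After op 4 [order #4] market_buy(qty=1): fills=none; bids=[#1:7@102 #2:7@100] asks=[-]
After op 5 [order #5] limit_buy(price=98, qty=1): fills=none; bids=[#1:7@102 #2:7@100 #5:1@98] asks=[-]

Answer: bid=102 ask=-
bid=102 ask=-
bid=102 ask=-
bid=102 ask=-
bid=102 ask=-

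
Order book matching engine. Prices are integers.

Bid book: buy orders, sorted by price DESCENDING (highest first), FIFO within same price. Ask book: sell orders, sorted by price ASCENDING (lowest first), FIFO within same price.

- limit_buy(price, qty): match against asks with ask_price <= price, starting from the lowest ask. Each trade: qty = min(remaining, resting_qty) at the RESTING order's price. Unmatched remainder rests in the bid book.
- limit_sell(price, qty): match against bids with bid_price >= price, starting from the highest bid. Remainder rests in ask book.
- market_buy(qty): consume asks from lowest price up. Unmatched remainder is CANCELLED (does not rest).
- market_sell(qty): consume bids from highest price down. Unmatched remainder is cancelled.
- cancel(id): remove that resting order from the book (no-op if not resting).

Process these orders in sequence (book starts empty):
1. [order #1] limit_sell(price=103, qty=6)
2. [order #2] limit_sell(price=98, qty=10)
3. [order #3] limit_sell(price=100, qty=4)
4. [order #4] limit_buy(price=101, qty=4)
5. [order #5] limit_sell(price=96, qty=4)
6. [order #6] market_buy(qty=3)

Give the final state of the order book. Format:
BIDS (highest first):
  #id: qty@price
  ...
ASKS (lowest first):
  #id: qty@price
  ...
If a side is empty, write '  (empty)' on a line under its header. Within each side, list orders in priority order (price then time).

After op 1 [order #1] limit_sell(price=103, qty=6): fills=none; bids=[-] asks=[#1:6@103]
After op 2 [order #2] limit_sell(price=98, qty=10): fills=none; bids=[-] asks=[#2:10@98 #1:6@103]
After op 3 [order #3] limit_sell(price=100, qty=4): fills=none; bids=[-] asks=[#2:10@98 #3:4@100 #1:6@103]
After op 4 [order #4] limit_buy(price=101, qty=4): fills=#4x#2:4@98; bids=[-] asks=[#2:6@98 #3:4@100 #1:6@103]
After op 5 [order #5] limit_sell(price=96, qty=4): fills=none; bids=[-] asks=[#5:4@96 #2:6@98 #3:4@100 #1:6@103]
After op 6 [order #6] market_buy(qty=3): fills=#6x#5:3@96; bids=[-] asks=[#5:1@96 #2:6@98 #3:4@100 #1:6@103]

Answer: BIDS (highest first):
  (empty)
ASKS (lowest first):
  #5: 1@96
  #2: 6@98
  #3: 4@100
  #1: 6@103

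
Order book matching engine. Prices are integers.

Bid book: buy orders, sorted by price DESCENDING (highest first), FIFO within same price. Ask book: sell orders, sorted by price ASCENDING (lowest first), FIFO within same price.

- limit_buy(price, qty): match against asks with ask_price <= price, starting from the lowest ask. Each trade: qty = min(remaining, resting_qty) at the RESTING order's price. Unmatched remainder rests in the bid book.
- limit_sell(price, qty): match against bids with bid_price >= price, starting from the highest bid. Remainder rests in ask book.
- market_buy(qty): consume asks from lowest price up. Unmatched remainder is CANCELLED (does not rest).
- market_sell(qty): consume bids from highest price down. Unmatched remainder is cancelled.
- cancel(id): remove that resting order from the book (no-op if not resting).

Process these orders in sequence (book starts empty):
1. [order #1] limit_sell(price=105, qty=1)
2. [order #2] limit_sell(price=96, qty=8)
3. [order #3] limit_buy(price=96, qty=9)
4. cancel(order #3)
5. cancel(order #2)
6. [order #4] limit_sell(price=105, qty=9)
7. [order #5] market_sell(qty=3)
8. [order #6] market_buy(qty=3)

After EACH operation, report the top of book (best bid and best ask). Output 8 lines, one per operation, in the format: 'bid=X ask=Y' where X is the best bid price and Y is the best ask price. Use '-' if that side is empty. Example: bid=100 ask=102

After op 1 [order #1] limit_sell(price=105, qty=1): fills=none; bids=[-] asks=[#1:1@105]
After op 2 [order #2] limit_sell(price=96, qty=8): fills=none; bids=[-] asks=[#2:8@96 #1:1@105]
After op 3 [order #3] limit_buy(price=96, qty=9): fills=#3x#2:8@96; bids=[#3:1@96] asks=[#1:1@105]
After op 4 cancel(order #3): fills=none; bids=[-] asks=[#1:1@105]
After op 5 cancel(order #2): fills=none; bids=[-] asks=[#1:1@105]
After op 6 [order #4] limit_sell(price=105, qty=9): fills=none; bids=[-] asks=[#1:1@105 #4:9@105]
After op 7 [order #5] market_sell(qty=3): fills=none; bids=[-] asks=[#1:1@105 #4:9@105]
After op 8 [order #6] market_buy(qty=3): fills=#6x#1:1@105 #6x#4:2@105; bids=[-] asks=[#4:7@105]

Answer: bid=- ask=105
bid=- ask=96
bid=96 ask=105
bid=- ask=105
bid=- ask=105
bid=- ask=105
bid=- ask=105
bid=- ask=105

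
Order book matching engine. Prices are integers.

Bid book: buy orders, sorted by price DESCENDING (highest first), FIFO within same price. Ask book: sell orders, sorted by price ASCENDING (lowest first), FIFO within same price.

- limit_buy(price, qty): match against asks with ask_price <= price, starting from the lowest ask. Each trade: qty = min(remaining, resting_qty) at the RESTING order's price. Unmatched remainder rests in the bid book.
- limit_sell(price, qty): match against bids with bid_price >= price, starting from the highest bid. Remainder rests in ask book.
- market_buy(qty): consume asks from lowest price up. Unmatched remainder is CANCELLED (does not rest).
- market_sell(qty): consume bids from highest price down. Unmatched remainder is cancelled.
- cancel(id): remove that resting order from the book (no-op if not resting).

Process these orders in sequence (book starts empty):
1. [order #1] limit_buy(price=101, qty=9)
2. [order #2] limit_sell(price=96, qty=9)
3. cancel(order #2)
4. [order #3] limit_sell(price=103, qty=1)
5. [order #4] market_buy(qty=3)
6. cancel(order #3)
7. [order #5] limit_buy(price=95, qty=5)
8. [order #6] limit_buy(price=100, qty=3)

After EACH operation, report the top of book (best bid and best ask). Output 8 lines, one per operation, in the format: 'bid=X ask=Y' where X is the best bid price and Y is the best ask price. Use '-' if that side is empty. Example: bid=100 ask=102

After op 1 [order #1] limit_buy(price=101, qty=9): fills=none; bids=[#1:9@101] asks=[-]
After op 2 [order #2] limit_sell(price=96, qty=9): fills=#1x#2:9@101; bids=[-] asks=[-]
After op 3 cancel(order #2): fills=none; bids=[-] asks=[-]
After op 4 [order #3] limit_sell(price=103, qty=1): fills=none; bids=[-] asks=[#3:1@103]
After op 5 [order #4] market_buy(qty=3): fills=#4x#3:1@103; bids=[-] asks=[-]
After op 6 cancel(order #3): fills=none; bids=[-] asks=[-]
After op 7 [order #5] limit_buy(price=95, qty=5): fills=none; bids=[#5:5@95] asks=[-]
After op 8 [order #6] limit_buy(price=100, qty=3): fills=none; bids=[#6:3@100 #5:5@95] asks=[-]

Answer: bid=101 ask=-
bid=- ask=-
bid=- ask=-
bid=- ask=103
bid=- ask=-
bid=- ask=-
bid=95 ask=-
bid=100 ask=-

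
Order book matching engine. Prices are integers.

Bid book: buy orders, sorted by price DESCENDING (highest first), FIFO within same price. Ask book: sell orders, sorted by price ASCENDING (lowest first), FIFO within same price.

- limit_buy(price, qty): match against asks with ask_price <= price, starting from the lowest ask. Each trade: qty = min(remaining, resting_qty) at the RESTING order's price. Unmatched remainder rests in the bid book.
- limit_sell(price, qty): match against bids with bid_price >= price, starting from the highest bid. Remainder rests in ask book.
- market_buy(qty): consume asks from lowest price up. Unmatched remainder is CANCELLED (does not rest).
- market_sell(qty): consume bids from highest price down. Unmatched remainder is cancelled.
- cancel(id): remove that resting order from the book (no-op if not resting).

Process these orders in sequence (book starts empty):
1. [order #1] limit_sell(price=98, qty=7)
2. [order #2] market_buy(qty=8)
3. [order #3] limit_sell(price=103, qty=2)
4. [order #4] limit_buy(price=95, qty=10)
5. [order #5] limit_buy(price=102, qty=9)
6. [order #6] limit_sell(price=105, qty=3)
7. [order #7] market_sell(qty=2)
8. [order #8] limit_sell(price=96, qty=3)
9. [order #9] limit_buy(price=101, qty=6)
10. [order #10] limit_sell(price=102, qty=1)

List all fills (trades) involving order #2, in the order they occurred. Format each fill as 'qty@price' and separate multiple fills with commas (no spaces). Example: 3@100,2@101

Answer: 7@98

Derivation:
After op 1 [order #1] limit_sell(price=98, qty=7): fills=none; bids=[-] asks=[#1:7@98]
After op 2 [order #2] market_buy(qty=8): fills=#2x#1:7@98; bids=[-] asks=[-]
After op 3 [order #3] limit_sell(price=103, qty=2): fills=none; bids=[-] asks=[#3:2@103]
After op 4 [order #4] limit_buy(price=95, qty=10): fills=none; bids=[#4:10@95] asks=[#3:2@103]
After op 5 [order #5] limit_buy(price=102, qty=9): fills=none; bids=[#5:9@102 #4:10@95] asks=[#3:2@103]
After op 6 [order #6] limit_sell(price=105, qty=3): fills=none; bids=[#5:9@102 #4:10@95] asks=[#3:2@103 #6:3@105]
After op 7 [order #7] market_sell(qty=2): fills=#5x#7:2@102; bids=[#5:7@102 #4:10@95] asks=[#3:2@103 #6:3@105]
After op 8 [order #8] limit_sell(price=96, qty=3): fills=#5x#8:3@102; bids=[#5:4@102 #4:10@95] asks=[#3:2@103 #6:3@105]
After op 9 [order #9] limit_buy(price=101, qty=6): fills=none; bids=[#5:4@102 #9:6@101 #4:10@95] asks=[#3:2@103 #6:3@105]
After op 10 [order #10] limit_sell(price=102, qty=1): fills=#5x#10:1@102; bids=[#5:3@102 #9:6@101 #4:10@95] asks=[#3:2@103 #6:3@105]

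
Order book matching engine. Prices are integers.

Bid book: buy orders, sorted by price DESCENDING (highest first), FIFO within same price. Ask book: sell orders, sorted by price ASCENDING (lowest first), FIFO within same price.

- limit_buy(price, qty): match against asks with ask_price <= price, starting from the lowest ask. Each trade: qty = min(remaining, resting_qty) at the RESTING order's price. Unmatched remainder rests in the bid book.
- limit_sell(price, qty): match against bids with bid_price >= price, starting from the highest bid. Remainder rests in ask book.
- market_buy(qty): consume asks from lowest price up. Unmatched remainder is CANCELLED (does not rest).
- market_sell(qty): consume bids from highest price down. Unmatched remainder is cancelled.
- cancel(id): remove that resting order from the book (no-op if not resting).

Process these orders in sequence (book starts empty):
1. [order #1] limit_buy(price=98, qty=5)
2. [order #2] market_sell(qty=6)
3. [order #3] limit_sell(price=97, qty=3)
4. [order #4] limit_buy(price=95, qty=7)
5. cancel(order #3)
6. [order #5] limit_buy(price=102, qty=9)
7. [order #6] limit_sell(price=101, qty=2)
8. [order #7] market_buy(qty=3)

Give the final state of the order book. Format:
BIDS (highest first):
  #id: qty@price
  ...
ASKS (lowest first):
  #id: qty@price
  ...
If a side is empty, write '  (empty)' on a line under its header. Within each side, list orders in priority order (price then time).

Answer: BIDS (highest first):
  #5: 7@102
  #4: 7@95
ASKS (lowest first):
  (empty)

Derivation:
After op 1 [order #1] limit_buy(price=98, qty=5): fills=none; bids=[#1:5@98] asks=[-]
After op 2 [order #2] market_sell(qty=6): fills=#1x#2:5@98; bids=[-] asks=[-]
After op 3 [order #3] limit_sell(price=97, qty=3): fills=none; bids=[-] asks=[#3:3@97]
After op 4 [order #4] limit_buy(price=95, qty=7): fills=none; bids=[#4:7@95] asks=[#3:3@97]
After op 5 cancel(order #3): fills=none; bids=[#4:7@95] asks=[-]
After op 6 [order #5] limit_buy(price=102, qty=9): fills=none; bids=[#5:9@102 #4:7@95] asks=[-]
After op 7 [order #6] limit_sell(price=101, qty=2): fills=#5x#6:2@102; bids=[#5:7@102 #4:7@95] asks=[-]
After op 8 [order #7] market_buy(qty=3): fills=none; bids=[#5:7@102 #4:7@95] asks=[-]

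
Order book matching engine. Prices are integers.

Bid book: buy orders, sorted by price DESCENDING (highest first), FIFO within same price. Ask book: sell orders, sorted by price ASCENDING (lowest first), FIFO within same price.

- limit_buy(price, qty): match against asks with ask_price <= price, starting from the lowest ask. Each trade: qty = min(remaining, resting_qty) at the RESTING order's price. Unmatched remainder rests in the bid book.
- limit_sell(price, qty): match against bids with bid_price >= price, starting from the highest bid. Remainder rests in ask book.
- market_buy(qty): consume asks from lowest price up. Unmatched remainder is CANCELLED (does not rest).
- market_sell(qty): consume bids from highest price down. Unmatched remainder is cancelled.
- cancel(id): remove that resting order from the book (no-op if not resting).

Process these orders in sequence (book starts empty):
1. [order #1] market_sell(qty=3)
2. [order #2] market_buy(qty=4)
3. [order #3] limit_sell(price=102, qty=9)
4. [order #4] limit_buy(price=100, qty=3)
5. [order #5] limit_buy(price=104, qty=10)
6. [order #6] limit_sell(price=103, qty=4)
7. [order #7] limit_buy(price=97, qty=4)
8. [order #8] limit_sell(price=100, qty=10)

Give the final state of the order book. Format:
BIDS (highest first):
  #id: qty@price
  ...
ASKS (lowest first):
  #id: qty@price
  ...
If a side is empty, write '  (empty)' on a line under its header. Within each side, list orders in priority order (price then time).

After op 1 [order #1] market_sell(qty=3): fills=none; bids=[-] asks=[-]
After op 2 [order #2] market_buy(qty=4): fills=none; bids=[-] asks=[-]
After op 3 [order #3] limit_sell(price=102, qty=9): fills=none; bids=[-] asks=[#3:9@102]
After op 4 [order #4] limit_buy(price=100, qty=3): fills=none; bids=[#4:3@100] asks=[#3:9@102]
After op 5 [order #5] limit_buy(price=104, qty=10): fills=#5x#3:9@102; bids=[#5:1@104 #4:3@100] asks=[-]
After op 6 [order #6] limit_sell(price=103, qty=4): fills=#5x#6:1@104; bids=[#4:3@100] asks=[#6:3@103]
After op 7 [order #7] limit_buy(price=97, qty=4): fills=none; bids=[#4:3@100 #7:4@97] asks=[#6:3@103]
After op 8 [order #8] limit_sell(price=100, qty=10): fills=#4x#8:3@100; bids=[#7:4@97] asks=[#8:7@100 #6:3@103]

Answer: BIDS (highest first):
  #7: 4@97
ASKS (lowest first):
  #8: 7@100
  #6: 3@103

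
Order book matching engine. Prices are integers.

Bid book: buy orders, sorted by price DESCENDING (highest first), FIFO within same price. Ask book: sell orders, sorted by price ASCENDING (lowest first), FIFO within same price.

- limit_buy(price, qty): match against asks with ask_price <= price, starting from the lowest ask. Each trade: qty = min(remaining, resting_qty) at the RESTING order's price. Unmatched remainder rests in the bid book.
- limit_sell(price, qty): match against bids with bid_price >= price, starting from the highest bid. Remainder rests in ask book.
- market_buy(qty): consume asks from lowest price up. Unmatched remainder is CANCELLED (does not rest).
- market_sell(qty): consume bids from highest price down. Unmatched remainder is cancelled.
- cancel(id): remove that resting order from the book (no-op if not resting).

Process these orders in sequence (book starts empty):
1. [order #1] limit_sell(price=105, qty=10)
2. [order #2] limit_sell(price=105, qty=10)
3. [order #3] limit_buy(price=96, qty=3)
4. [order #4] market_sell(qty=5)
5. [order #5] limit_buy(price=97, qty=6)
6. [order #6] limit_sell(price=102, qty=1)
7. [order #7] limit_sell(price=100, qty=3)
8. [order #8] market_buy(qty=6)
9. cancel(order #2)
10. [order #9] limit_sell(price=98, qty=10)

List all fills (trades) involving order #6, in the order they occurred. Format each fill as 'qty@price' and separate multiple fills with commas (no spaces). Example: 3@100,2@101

After op 1 [order #1] limit_sell(price=105, qty=10): fills=none; bids=[-] asks=[#1:10@105]
After op 2 [order #2] limit_sell(price=105, qty=10): fills=none; bids=[-] asks=[#1:10@105 #2:10@105]
After op 3 [order #3] limit_buy(price=96, qty=3): fills=none; bids=[#3:3@96] asks=[#1:10@105 #2:10@105]
After op 4 [order #4] market_sell(qty=5): fills=#3x#4:3@96; bids=[-] asks=[#1:10@105 #2:10@105]
After op 5 [order #5] limit_buy(price=97, qty=6): fills=none; bids=[#5:6@97] asks=[#1:10@105 #2:10@105]
After op 6 [order #6] limit_sell(price=102, qty=1): fills=none; bids=[#5:6@97] asks=[#6:1@102 #1:10@105 #2:10@105]
After op 7 [order #7] limit_sell(price=100, qty=3): fills=none; bids=[#5:6@97] asks=[#7:3@100 #6:1@102 #1:10@105 #2:10@105]
After op 8 [order #8] market_buy(qty=6): fills=#8x#7:3@100 #8x#6:1@102 #8x#1:2@105; bids=[#5:6@97] asks=[#1:8@105 #2:10@105]
After op 9 cancel(order #2): fills=none; bids=[#5:6@97] asks=[#1:8@105]
After op 10 [order #9] limit_sell(price=98, qty=10): fills=none; bids=[#5:6@97] asks=[#9:10@98 #1:8@105]

Answer: 1@102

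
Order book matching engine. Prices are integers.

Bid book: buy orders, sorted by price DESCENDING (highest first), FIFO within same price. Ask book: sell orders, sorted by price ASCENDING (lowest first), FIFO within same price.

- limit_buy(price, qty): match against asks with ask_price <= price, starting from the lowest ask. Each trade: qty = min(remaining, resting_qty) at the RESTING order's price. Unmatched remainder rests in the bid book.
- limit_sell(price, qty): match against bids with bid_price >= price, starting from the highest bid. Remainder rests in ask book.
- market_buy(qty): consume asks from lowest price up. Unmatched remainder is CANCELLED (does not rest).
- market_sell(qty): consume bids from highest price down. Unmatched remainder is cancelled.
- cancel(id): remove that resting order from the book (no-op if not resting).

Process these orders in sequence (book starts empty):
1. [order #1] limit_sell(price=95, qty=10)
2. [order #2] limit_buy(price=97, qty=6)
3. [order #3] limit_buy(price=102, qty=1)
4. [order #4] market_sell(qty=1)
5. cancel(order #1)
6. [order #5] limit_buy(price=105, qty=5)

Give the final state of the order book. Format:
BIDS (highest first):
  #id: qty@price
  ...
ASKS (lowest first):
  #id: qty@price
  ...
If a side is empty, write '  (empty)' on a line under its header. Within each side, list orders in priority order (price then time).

Answer: BIDS (highest first):
  #5: 5@105
ASKS (lowest first):
  (empty)

Derivation:
After op 1 [order #1] limit_sell(price=95, qty=10): fills=none; bids=[-] asks=[#1:10@95]
After op 2 [order #2] limit_buy(price=97, qty=6): fills=#2x#1:6@95; bids=[-] asks=[#1:4@95]
After op 3 [order #3] limit_buy(price=102, qty=1): fills=#3x#1:1@95; bids=[-] asks=[#1:3@95]
After op 4 [order #4] market_sell(qty=1): fills=none; bids=[-] asks=[#1:3@95]
After op 5 cancel(order #1): fills=none; bids=[-] asks=[-]
After op 6 [order #5] limit_buy(price=105, qty=5): fills=none; bids=[#5:5@105] asks=[-]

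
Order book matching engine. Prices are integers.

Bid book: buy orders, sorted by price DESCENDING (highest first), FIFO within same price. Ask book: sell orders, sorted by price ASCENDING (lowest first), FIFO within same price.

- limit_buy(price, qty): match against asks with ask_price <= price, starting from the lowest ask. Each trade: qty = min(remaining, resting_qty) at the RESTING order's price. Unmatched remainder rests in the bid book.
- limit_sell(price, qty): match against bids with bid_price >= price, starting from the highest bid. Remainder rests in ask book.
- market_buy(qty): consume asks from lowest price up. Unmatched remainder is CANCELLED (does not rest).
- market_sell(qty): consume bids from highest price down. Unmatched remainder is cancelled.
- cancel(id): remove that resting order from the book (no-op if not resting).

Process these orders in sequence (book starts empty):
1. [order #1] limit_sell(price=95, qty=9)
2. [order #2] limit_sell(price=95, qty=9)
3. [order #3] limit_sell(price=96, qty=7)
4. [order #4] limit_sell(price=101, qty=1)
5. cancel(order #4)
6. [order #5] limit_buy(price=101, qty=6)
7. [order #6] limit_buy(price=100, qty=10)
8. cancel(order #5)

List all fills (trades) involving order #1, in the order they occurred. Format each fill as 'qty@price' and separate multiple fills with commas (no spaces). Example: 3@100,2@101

After op 1 [order #1] limit_sell(price=95, qty=9): fills=none; bids=[-] asks=[#1:9@95]
After op 2 [order #2] limit_sell(price=95, qty=9): fills=none; bids=[-] asks=[#1:9@95 #2:9@95]
After op 3 [order #3] limit_sell(price=96, qty=7): fills=none; bids=[-] asks=[#1:9@95 #2:9@95 #3:7@96]
After op 4 [order #4] limit_sell(price=101, qty=1): fills=none; bids=[-] asks=[#1:9@95 #2:9@95 #3:7@96 #4:1@101]
After op 5 cancel(order #4): fills=none; bids=[-] asks=[#1:9@95 #2:9@95 #3:7@96]
After op 6 [order #5] limit_buy(price=101, qty=6): fills=#5x#1:6@95; bids=[-] asks=[#1:3@95 #2:9@95 #3:7@96]
After op 7 [order #6] limit_buy(price=100, qty=10): fills=#6x#1:3@95 #6x#2:7@95; bids=[-] asks=[#2:2@95 #3:7@96]
After op 8 cancel(order #5): fills=none; bids=[-] asks=[#2:2@95 #3:7@96]

Answer: 6@95,3@95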